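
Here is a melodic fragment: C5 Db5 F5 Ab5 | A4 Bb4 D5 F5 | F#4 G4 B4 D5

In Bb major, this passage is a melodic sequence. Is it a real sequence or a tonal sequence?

Each cell has the same semitone pattern (1, 4, 3) — intervals are preserved exactly.
And Db5 lies outside Bb major, so the sequence is real rather than tonal.

real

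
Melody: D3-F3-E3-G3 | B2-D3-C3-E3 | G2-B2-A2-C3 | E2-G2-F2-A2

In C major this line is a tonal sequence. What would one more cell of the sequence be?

C2 E2 D2 F2

Taking 4-note groups, the heads are D3, B2, G2, E2: the pattern moves down a 3rd.
So cell 5 is C2 E2 D2 F2.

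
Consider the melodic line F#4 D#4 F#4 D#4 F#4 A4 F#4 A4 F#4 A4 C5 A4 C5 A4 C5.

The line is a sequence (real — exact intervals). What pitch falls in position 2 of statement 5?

Grouping in 5s, the 2nd note of each cell is D#4, F#4, A4.
Extending up a 3rd: C5 → Eb5.

Eb5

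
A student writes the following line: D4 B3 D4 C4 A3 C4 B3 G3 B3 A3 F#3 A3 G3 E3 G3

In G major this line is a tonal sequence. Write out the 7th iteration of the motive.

Unit = 3 notes; the statements start on D4, C4, B3, A3, G3, moving down a 2nd each time.
Carrying on: F#3 → E3.
So cell 7 is E3 C3 E3.

E3 C3 E3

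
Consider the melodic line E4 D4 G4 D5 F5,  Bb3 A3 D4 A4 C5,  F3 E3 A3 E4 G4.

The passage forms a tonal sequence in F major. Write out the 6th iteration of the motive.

D2 C2 F2 C3 E3

With a 5-note motive the entries are E4, Bb3, F3, each down a 4th from the previous.
Carrying on: C3 → G2 → D2.
From D2 the diatonic shape gives D2 C2 F2 C3 E3.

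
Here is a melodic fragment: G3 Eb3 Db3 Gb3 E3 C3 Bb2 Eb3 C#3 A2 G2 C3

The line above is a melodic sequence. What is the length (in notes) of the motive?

4

Try groups of 4 (3 cells in 12 notes):
G3 Eb3 Db3 Gb3 | E3 C3 Bb2 Eb3 | C#3 A2 G2 C3
Each cell is the previous one down a 3rd — so the unit is 4 notes.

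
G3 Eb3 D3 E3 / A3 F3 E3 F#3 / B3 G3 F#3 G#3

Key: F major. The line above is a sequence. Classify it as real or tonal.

Each cell has the same semitone pattern (-4, -1, 2) — intervals are preserved exactly.
And Eb3 lies outside F major, so the sequence is real rather than tonal.

real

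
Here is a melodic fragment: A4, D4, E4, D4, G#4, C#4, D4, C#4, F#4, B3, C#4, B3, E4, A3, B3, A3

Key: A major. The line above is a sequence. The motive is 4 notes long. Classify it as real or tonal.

tonal

Every note is diatonic to A major.
Cell 1 has +2 semitones from note 2 to 3, but cell 2 has +1 — the interval quality changes while the contour stays the same, which is the hallmark of a tonal sequence.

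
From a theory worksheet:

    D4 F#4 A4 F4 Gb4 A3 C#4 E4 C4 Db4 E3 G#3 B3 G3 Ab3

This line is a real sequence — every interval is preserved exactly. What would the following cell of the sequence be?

Unit = 5 notes; the statements start on D4, A3, E3, moving down a 4th each time.
From B2 the exact shape gives B2 D#3 F#3 D3 Eb3.

B2 D#3 F#3 D3 Eb3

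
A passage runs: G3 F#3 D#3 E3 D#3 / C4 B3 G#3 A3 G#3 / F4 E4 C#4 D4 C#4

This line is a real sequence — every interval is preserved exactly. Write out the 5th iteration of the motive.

Eb5 D5 B4 C5 B4

Taking 5-note groups, the heads are G3, C4, F4: the pattern moves up a 4th.
Carrying on: Bb4 → Eb5.
From Eb5 the exact shape gives Eb5 D5 B4 C5 B4.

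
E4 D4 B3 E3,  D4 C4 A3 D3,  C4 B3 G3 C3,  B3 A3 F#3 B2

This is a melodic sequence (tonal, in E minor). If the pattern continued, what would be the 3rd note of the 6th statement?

D3

The unit is 4 notes. Position-3 pitches of the 4 shown cells: B3, A3, G3, F#3.
Carrying that down a 2nd forward: E3 → D3.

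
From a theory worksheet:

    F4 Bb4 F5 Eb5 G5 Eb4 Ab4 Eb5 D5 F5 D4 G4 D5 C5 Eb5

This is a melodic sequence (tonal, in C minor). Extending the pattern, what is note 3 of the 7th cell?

G4

The unit is 5 notes. Position-3 pitches of the 3 shown cells: F5, Eb5, D5.
Carrying that down a 2nd forward: C5 → Bb4 → Ab4 → G4.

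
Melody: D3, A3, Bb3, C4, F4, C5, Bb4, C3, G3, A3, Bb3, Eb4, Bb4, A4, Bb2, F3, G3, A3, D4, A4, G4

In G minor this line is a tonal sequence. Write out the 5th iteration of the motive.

G2 D3 Eb3 F3 Bb3 F4 Eb4

The 7-note cells begin on D3, C3, Bb2 — each down a 2nd from the last.
Carrying on: A2 → G2.
Statement 5 starts on G2 and keeps the same diatonic contour: G2 D3 Eb3 F3 Bb3 F4 Eb4.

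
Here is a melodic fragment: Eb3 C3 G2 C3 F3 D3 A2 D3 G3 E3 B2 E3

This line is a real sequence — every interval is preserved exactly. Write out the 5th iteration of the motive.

With a 4-note motive the entries are Eb3, F3, G3, each up a 2nd from the previous.
Continuing the starts: A3 → B3.
From B3 the exact shape gives B3 G#3 D#3 G#3.

B3 G#3 D#3 G#3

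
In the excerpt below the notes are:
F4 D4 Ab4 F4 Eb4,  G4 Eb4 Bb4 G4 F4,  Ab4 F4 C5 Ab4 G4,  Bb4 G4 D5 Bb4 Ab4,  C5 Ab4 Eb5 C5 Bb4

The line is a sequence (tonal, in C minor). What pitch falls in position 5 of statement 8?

Grouping in 5s, the 5th note of each cell is Eb4, F4, G4, Ab4, Bb4.
Carrying that up a 2nd forward: C5 → D5 → Eb5.

Eb5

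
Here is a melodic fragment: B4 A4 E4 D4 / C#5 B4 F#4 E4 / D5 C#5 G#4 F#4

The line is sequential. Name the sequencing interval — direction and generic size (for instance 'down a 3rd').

Unit = 4 notes; the statements start on B4, C#5, D5, moving up a 2nd each time.
B4 to C#5 is up a 2nd.

up a 2nd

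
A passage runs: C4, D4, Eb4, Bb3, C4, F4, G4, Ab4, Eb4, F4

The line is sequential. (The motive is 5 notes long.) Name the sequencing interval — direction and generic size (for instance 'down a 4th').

Taking 5-note groups, the heads are C4, F4: the pattern moves up a 4th.
C4 to F4 is up a 4th.

up a 4th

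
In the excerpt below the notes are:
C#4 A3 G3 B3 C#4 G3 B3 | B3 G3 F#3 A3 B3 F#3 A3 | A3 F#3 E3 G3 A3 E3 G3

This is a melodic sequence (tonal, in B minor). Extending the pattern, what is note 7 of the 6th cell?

The unit is 7 notes. Position-7 pitches of the 3 shown cells: B3, A3, G3.
Each moves down a 2nd. Continuing: F#3 → E3 → D3.

D3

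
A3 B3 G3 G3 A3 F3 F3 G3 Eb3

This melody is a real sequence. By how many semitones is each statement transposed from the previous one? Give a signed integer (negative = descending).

Unit = 3 notes; the statements start on A3, G3, F3, moving down a 2nd each time.
A3→G3 is 55 − 57 = -2 semitones.

-2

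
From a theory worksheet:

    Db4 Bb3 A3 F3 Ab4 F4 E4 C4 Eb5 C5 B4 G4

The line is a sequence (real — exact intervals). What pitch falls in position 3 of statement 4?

The unit is 4 notes. Position-3 pitches of the 3 shown cells: A3, E4, B4.
Each moves up a 5th; the next is F#5.

F#5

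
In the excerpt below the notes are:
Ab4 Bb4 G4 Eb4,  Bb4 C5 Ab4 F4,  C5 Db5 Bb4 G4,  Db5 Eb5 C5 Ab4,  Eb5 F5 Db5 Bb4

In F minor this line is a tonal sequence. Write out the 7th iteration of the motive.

With a 4-note motive the entries are Ab4, Bb4, C5, Db5, Eb5, each up a 2nd from the previous.
Continuing the starts: F5 → G5.
So cell 7 is G5 Ab5 F5 Db5.

G5 Ab5 F5 Db5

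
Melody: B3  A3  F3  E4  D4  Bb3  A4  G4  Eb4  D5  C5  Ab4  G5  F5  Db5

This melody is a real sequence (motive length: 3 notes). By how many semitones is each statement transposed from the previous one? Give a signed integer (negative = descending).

5

Taking 3-note groups, the heads are B3, E4, A4, D5, G5: the pattern moves up a 4th.
Counting half-steps from B3 to E4: 5.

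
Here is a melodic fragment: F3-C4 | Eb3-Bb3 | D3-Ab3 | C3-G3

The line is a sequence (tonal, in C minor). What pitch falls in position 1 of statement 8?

F2

Grouping in 2s, the 1st note of each cell is F3, Eb3, D3, C3.
Extending down a 2nd: Bb2 → Ab2 → G2 → F2.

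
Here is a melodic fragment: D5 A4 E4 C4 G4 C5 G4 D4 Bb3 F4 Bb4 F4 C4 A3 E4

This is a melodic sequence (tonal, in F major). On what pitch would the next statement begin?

Unit = 5 notes; the statements start on D5, C5, Bb4, moving down a 2nd each time.
The next head, down a 2nd from Bb4, is A4.

A4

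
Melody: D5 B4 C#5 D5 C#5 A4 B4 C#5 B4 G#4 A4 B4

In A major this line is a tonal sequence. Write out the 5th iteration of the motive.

G#4 E4 F#4 G#4

With a 4-note motive the entries are D5, C#5, B4, each down a 2nd from the previous.
Extending down a 2nd: A4 → G#4.
From G#4 the diatonic shape gives G#4 E4 F#4 G#4.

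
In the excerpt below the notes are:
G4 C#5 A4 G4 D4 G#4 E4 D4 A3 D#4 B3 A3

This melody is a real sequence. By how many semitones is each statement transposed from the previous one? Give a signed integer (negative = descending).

Unit = 4 notes; the statements start on G4, D4, A3, moving down a 4th each time.
Counting half-steps from G4 to D4: -5.

-5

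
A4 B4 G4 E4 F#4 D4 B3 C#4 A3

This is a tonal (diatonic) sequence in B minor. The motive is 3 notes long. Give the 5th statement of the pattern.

C#3 D3 B2

With a 3-note motive the entries are A4, E4, B3, each down a 4th from the previous.
Continuing the starts: F#3 → C#3.
So cell 5 is C#3 D3 B2.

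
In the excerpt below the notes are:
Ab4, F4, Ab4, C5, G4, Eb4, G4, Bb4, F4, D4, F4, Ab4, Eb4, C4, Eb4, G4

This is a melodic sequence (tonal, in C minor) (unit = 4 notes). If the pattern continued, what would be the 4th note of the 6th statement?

Eb4

With 4-note cells, note 4 of each statement runs C5, Bb4, Ab4, G4.
Extending down a 2nd: F4 → Eb4.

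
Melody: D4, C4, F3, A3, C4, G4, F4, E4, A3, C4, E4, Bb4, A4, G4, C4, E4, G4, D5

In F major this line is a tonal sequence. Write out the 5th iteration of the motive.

E5 D5 G4 Bb4 D5 A5

The 6-note cells begin on D4, F4, A4 — each up a 3rd from the last.
Extending up a 3rd: C5 → E5.
From E5 the diatonic shape gives E5 D5 G4 Bb4 D5 A5.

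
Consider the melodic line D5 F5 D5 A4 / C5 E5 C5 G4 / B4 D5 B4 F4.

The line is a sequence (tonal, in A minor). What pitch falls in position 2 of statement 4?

C5

With 4-note cells, note 2 of each statement runs F5, E5, D5.
One more down a 2nd gives C5.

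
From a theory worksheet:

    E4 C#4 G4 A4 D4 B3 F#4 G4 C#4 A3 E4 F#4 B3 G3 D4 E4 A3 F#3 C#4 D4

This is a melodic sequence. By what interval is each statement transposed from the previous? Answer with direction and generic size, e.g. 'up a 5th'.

down a 2nd

Taking 4-note groups, the heads are E4, D4, C#4, B3, A3: the pattern moves down a 2nd.
E4 to D4 is down a 2nd.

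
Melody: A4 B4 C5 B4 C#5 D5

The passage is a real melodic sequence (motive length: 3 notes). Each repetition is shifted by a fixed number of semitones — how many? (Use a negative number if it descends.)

2

Taking 3-note groups, the heads are A4, B4: the pattern moves up a 2nd.
Counting half-steps from A4 to B4: 2.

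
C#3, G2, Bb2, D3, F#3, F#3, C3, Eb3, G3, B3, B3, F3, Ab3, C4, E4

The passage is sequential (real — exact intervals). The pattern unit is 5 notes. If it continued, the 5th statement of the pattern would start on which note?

A4

Unit = 5 notes; the statements start on C#3, F#3, B3, moving up a 4th each time.
Continuing: E4 → A4. Statement 5 starts on A4.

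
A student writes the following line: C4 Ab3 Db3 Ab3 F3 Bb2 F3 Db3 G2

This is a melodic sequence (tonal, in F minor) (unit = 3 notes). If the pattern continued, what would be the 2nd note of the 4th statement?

With 3-note cells, note 2 of each statement runs Ab3, F3, Db3.
One more down a 3rd gives Bb2.

Bb2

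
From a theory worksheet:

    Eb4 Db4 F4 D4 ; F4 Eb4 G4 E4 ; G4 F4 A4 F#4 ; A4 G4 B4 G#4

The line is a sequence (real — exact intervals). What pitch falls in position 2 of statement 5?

A4

Grouping in 4s, the 2nd note of each cell is Db4, Eb4, F4, G4.
From G4, up a 2nd gives A4.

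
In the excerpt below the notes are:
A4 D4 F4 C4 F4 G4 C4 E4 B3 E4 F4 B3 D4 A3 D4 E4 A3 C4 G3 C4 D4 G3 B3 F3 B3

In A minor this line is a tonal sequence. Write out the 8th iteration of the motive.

A3 D3 F3 C3 F3

The 5-note cells begin on A4, G4, F4, E4, D4 — each down a 2nd from the last.
Carrying on: C4 → B3 → A3.
So cell 8 is A3 D3 F3 C3 F3.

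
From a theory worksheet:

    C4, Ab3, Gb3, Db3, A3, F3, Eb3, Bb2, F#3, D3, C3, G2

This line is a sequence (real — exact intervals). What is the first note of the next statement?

D#3

With a 4-note motive the entries are C4, A3, F#3, each down a 3rd from the previous.
One more step down a 3rd gives D#3.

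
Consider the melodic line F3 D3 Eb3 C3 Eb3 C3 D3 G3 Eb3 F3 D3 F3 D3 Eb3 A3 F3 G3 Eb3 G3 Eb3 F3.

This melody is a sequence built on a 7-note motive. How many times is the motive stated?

21 notes in groups of 7 gives 21/7 = 3 statements.
Starts: F3, G3, A3 — each up a 2nd.

3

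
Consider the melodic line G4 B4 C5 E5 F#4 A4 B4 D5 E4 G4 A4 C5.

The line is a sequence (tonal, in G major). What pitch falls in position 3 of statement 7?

D4

Grouping in 4s, the 3rd note of each cell is C5, B4, A4.
Each moves down a 2nd. Continuing: G4 → F#4 → E4 → D4.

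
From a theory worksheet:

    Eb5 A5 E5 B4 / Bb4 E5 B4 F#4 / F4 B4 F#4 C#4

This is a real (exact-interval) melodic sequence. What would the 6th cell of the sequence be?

D3 G#3 D#3 A#2

Taking 4-note groups, the heads are Eb5, Bb4, F4: the pattern moves down a 4th.
Carrying on: C4 → G3 → D3.
Statement 6 starts on D3 and keeps the same exact contour: D3 G#3 D#3 A#2.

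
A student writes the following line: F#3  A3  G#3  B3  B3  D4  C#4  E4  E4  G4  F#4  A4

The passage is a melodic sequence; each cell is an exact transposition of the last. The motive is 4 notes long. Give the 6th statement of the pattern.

G5 Bb5 A5 C6

Unit = 4 notes; the statements start on F#3, B3, E4, moving up a 4th each time.
Extending up a 4th: A4 → D5 → G5.
Statement 6 starts on G5 and keeps the same exact contour: G5 Bb5 A5 C6.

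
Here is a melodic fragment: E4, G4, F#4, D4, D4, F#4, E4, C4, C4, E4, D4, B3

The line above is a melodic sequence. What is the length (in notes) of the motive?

4

12 notes total. Splitting into 3 groups of 4:
E4 G4 F#4 D4 | D4 F#4 E4 C4 | C4 E4 D4 B3
Every group is a transposition down a 2nd of the one before; no shorter unit works.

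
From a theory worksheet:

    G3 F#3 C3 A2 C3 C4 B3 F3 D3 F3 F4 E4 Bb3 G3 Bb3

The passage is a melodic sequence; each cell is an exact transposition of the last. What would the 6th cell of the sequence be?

Ab5 G5 Db5 Bb4 Db5

Unit = 5 notes; the statements start on G3, C4, F4, moving up a 4th each time.
Carrying on: Bb4 → Eb5 → Ab5.
From Ab5 the exact shape gives Ab5 G5 Db5 Bb4 Db5.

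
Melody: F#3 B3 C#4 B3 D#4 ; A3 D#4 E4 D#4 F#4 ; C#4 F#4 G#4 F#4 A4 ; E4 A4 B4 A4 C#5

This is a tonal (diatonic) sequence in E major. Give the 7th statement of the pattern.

Taking 5-note groups, the heads are F#3, A3, C#4, E4: the pattern moves up a 3rd.
Extending up a 3rd: G#4 → B4 → D#5.
So cell 7 is D#5 G#5 A5 G#5 B5.

D#5 G#5 A5 G#5 B5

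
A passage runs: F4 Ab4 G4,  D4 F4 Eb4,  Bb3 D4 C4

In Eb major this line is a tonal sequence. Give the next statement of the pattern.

G3 Bb3 Ab3

Unit = 3 notes; the statements start on F4, D4, Bb3, moving down a 3rd each time.
Statement 4 starts on G3 and keeps the same diatonic contour: G3 Bb3 Ab3.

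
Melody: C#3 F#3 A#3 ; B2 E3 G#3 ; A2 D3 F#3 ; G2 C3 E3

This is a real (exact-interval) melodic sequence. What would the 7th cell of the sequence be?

With a 3-note motive the entries are C#3, B2, A2, G2, each down a 2nd from the previous.
Carrying on: F2 → Eb2 → Db2.
Statement 7 starts on Db2 and keeps the same exact contour: Db2 Gb2 Bb2.

Db2 Gb2 Bb2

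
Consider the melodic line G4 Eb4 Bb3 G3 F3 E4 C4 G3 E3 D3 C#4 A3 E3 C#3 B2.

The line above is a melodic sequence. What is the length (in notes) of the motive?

5

Try groups of 5 (3 cells in 15 notes):
G4 Eb4 Bb3 G3 F3 | E4 C4 G3 E3 D3 | C#4 A3 E3 C#3 B2
That's a consistent down a 3rd shift per cell, and no other grouping gives one.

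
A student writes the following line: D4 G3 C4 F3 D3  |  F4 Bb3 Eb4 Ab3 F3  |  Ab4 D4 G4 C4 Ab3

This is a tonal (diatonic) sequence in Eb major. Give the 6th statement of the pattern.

G5 C5 F5 Bb4 G4

Taking 5-note groups, the heads are D4, F4, Ab4: the pattern moves up a 3rd.
Continuing the starts: C5 → Eb5 → G5.
So cell 6 is G5 C5 F5 Bb4 G4.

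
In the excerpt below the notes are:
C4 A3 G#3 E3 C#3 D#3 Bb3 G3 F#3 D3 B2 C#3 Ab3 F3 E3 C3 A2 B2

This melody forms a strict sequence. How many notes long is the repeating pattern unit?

18 notes total. Splitting into 3 groups of 6:
C4 A3 G#3 E3 C#3 D#3 | Bb3 G3 F#3 D3 B2 C#3 | Ab3 F3 E3 C3 A2 B2
Every group is a transposition down a 2nd of the one before; no shorter unit works.

6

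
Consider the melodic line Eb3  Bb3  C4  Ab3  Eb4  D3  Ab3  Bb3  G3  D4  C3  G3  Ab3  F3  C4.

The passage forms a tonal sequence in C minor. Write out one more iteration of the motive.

The 5-note cells begin on Eb3, D3, C3 — each down a 2nd from the last.
From Bb2 the diatonic shape gives Bb2 F3 G3 Eb3 Bb3.

Bb2 F3 G3 Eb3 Bb3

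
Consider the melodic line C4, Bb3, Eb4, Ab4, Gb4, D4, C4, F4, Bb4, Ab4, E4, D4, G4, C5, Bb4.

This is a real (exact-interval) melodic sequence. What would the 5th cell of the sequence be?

Taking 5-note groups, the heads are C4, D4, E4: the pattern moves up a 2nd.
Continuing the starts: F#4 → G#4.
From G#4 the exact shape gives G#4 F#4 B4 E5 D5.

G#4 F#4 B4 E5 D5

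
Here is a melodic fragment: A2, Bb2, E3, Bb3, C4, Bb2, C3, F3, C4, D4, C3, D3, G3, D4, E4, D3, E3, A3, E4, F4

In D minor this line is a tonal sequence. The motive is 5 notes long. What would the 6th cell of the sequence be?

F3 G3 C4 G4 A4

Unit = 5 notes; the statements start on A2, Bb2, C3, D3, moving up a 2nd each time.
Carrying on: E3 → F3.
So cell 6 is F3 G3 C4 G4 A4.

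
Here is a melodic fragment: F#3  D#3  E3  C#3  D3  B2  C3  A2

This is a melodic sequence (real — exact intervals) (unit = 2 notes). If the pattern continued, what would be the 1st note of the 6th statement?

Grouping in 2s, the 1st note of each cell is F#3, E3, D3, C3.
Extending down a 2nd: Bb2 → Ab2.

Ab2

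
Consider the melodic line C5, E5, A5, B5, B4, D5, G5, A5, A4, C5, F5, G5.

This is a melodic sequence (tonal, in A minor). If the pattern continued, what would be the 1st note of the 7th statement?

D4

The unit is 4 notes. Position-1 pitches of the 3 shown cells: C5, B4, A4.
Extending down a 2nd: G4 → F4 → E4 → D4.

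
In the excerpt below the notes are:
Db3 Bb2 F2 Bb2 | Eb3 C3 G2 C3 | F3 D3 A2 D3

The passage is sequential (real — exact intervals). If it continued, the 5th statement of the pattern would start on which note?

With a 4-note motive the entries are Db3, Eb3, F3, each up a 2nd from the previous.
Extending the heads up a 2nd: G3 → A3.

A3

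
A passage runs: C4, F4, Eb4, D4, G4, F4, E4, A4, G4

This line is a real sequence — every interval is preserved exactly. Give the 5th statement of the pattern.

Taking 3-note groups, the heads are C4, D4, E4: the pattern moves up a 2nd.
Extending up a 2nd: F#4 → G#4.
Statement 5 starts on G#4 and keeps the same exact contour: G#4 C#5 B4.

G#4 C#5 B4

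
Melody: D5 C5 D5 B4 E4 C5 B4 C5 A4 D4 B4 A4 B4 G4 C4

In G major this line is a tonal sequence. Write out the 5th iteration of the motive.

The 5-note cells begin on D5, C5, B4 — each down a 2nd from the last.
Continuing the starts: A4 → G4.
From G4 the diatonic shape gives G4 F#4 G4 E4 A3.

G4 F#4 G4 E4 A3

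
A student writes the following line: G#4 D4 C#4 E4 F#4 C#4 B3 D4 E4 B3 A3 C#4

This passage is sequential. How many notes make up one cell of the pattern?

There are 12 notes; a 4-note unit gives 3 cells:
G#4 D4 C#4 E4 | F#4 C#4 B3 D4 | E4 B3 A3 C#4
Every group is a transposition down a 2nd of the one before; no shorter unit works.

4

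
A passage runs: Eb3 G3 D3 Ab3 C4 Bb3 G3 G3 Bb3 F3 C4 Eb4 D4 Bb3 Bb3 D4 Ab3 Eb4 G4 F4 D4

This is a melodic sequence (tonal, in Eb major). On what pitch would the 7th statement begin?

C5

Unit = 7 notes; the statements start on Eb3, G3, Bb3, moving up a 3rd each time.
Extending the heads up a 3rd: D4 → F4 → Ab4 → C5.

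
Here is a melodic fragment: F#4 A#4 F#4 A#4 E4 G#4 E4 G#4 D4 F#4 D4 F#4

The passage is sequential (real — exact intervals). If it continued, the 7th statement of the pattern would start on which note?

Gb3

With a 4-note motive the entries are F#4, E4, D4, each down a 2nd from the previous.
Extending the heads down a 2nd: C4 → Bb3 → Ab3 → Gb3.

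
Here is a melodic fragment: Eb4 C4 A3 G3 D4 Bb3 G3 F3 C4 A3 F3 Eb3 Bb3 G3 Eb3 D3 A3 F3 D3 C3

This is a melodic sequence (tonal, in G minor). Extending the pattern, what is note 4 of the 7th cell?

A2

The unit is 4 notes. Position-4 pitches of the 5 shown cells: G3, F3, Eb3, D3, C3.
Carrying that down a 2nd forward: Bb2 → A2.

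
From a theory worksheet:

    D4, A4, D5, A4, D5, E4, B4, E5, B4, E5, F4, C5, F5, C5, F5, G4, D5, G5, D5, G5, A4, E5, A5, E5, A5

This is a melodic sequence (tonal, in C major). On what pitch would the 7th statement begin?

C5

Unit = 5 notes; the statements start on D4, E4, F4, G4, A4, moving up a 2nd each time.
Continuing: B4 → C5. Statement 7 starts on C5.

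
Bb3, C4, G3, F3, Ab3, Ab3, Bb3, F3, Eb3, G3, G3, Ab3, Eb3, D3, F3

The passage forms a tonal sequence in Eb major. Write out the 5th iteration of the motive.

Eb3 F3 C3 Bb2 D3

The 5-note cells begin on Bb3, Ab3, G3 — each down a 2nd from the last.
Extending down a 2nd: F3 → Eb3.
From Eb3 the diatonic shape gives Eb3 F3 C3 Bb2 D3.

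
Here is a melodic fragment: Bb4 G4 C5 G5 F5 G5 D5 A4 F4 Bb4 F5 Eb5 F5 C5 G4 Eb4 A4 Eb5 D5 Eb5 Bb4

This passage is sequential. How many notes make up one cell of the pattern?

7

21 notes total. Splitting into 3 groups of 7:
Bb4 G4 C5 G5 F5 G5 D5 | A4 F4 Bb4 F5 Eb5 F5 C5 | G4 Eb4 A4 Eb5 D5 Eb5 Bb4
Every group is a transposition down a 2nd of the one before; no shorter unit works.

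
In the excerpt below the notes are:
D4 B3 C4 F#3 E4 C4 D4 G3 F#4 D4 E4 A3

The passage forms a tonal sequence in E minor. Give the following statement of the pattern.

G4 E4 F#4 B3

Taking 4-note groups, the heads are D4, E4, F#4: the pattern moves up a 2nd.
So cell 4 is G4 E4 F#4 B3.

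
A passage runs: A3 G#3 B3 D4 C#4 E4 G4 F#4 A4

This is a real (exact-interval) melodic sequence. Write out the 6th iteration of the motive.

Bb5 A5 C6

The 3-note cells begin on A3, D4, G4 — each up a 4th from the last.
Extending up a 4th: C5 → F5 → Bb5.
So cell 6 is Bb5 A5 C6.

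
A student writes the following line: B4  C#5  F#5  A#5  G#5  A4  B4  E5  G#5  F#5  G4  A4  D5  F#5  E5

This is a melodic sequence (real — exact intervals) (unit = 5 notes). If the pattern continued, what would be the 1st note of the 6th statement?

Grouping in 5s, the 1st note of each cell is B4, A4, G4.
Carrying that down a 2nd forward: F4 → Eb4 → Db4.

Db4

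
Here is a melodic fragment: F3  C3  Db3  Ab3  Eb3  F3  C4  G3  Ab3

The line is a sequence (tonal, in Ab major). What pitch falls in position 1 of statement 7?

With 3-note cells, note 1 of each statement runs F3, Ab3, C4.
Carrying that up a 3rd forward: Eb4 → G4 → Bb4 → Db5.

Db5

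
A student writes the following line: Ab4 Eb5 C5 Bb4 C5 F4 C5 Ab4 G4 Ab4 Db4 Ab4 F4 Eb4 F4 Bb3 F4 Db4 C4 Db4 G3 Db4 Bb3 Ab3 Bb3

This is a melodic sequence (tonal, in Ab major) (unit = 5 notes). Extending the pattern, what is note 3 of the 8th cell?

With 5-note cells, note 3 of each statement runs C5, Ab4, F4, Db4, Bb3.
Each moves down a 3rd. Continuing: G3 → Eb3 → C3.

C3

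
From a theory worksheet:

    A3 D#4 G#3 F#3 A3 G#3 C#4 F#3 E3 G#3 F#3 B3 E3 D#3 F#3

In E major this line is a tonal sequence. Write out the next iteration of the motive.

E3 A3 D#3 C#3 E3

The 5-note cells begin on A3, G#3, F#3 — each down a 2nd from the last.
From E3 the diatonic shape gives E3 A3 D#3 C#3 E3.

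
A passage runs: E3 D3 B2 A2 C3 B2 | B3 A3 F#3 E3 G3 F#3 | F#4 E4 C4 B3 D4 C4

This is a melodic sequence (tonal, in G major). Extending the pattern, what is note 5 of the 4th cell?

Grouping in 6s, the 5th note of each cell is C3, G3, D4.
One more up a 5th gives A4.

A4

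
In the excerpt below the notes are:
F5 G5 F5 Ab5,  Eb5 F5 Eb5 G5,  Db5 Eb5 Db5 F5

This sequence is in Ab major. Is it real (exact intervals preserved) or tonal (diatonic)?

Every note is diatonic to Ab major.
Cell 1 has +3 semitones from note 3 to 4, but cell 2 has +4 — the interval quality changes while the contour stays the same, which is the hallmark of a tonal sequence.

tonal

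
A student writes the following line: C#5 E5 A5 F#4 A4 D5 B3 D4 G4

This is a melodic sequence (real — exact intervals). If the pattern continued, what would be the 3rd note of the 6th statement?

Bb2

The unit is 3 notes. Position-3 pitches of the 3 shown cells: A5, D5, G4.
Carrying that down a 5th forward: C4 → F3 → Bb2.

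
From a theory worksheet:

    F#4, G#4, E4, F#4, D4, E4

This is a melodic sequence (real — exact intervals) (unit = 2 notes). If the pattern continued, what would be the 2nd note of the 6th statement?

The unit is 2 notes. Position-2 pitches of the 3 shown cells: G#4, F#4, E4.
Extending down a 2nd: D4 → C4 → Bb3.

Bb3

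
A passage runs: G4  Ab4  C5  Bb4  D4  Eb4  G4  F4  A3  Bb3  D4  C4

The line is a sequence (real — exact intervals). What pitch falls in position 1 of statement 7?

With 4-note cells, note 1 of each statement runs G4, D4, A3.
Extending down a 4th: E3 → B2 → F#2 → C#2.

C#2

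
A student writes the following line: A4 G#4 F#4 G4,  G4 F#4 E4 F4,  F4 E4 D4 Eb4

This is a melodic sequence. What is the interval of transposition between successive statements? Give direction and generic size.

down a 2nd

Taking 4-note groups, the heads are A4, G4, F4: the pattern moves down a 2nd.
From A4 to G4: down a 2nd.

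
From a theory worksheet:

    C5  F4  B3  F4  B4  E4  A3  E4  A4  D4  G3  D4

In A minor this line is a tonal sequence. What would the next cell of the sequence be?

Taking 4-note groups, the heads are C5, B4, A4: the pattern moves down a 2nd.
Statement 4 starts on G4 and keeps the same diatonic contour: G4 C4 F3 C4.

G4 C4 F3 C4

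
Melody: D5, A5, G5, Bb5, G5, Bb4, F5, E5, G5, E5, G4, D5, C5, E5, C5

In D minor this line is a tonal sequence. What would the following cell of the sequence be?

The 5-note cells begin on D5, Bb4, G4 — each down a 3rd from the last.
From E4 the diatonic shape gives E4 Bb4 A4 C5 A4.

E4 Bb4 A4 C5 A4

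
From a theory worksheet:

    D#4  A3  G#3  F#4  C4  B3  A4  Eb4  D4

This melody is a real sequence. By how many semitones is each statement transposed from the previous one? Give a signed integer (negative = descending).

Taking 3-note groups, the heads are D#4, F#4, A4: the pattern moves up a 3rd.
Counting half-steps from D#4 to F#4: 3.

3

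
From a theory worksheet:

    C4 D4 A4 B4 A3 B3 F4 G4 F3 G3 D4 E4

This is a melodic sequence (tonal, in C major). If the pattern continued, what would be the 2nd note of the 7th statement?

With 4-note cells, note 2 of each statement runs D4, B3, G3.
Carrying that down a 3rd forward: E3 → C3 → A2 → F2.

F2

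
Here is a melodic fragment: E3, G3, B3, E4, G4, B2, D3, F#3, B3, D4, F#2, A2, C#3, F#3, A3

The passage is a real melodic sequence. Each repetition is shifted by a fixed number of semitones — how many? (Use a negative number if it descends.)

-5

Taking 5-note groups, the heads are E3, B2, F#2: the pattern moves down a 4th.
E3 to B2 spans -5 semitones.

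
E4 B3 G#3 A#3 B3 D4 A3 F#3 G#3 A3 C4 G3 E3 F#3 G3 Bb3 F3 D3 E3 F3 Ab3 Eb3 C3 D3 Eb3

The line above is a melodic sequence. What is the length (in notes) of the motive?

5

25 notes total. Splitting into 5 groups of 5:
E4 B3 G#3 A#3 B3 | D4 A3 F#3 G#3 A3 | C4 G3 E3 F#3 G3 | Bb3 F3 D3 E3 F3 | Ab3 Eb3 C3 D3 Eb3
That's a consistent down a 2nd shift per cell, and no other grouping gives one.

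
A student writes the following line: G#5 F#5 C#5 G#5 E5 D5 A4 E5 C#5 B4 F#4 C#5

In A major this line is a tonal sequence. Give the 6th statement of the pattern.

D4 C#4 G#3 D4

Unit = 4 notes; the statements start on G#5, E5, C#5, moving down a 3rd each time.
Carrying on: A4 → F#4 → D4.
Statement 6 starts on D4 and keeps the same diatonic contour: D4 C#4 G#3 D4.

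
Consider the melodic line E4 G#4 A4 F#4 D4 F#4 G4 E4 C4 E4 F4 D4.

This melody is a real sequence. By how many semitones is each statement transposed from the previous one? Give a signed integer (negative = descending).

-2

The 4-note cells begin on E4, D4, C4 — each down a 2nd from the last.
Counting half-steps from E4 to D4: -2.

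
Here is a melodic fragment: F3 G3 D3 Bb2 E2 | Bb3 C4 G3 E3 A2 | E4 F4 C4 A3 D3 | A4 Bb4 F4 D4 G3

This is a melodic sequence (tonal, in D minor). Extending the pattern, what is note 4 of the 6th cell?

The unit is 5 notes. Position-4 pitches of the 4 shown cells: Bb2, E3, A3, D4.
Each moves up a 4th. Continuing: G4 → C5.

C5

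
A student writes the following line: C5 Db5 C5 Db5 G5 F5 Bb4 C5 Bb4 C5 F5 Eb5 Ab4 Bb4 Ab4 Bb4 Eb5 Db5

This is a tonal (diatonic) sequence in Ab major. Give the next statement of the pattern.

Taking 6-note groups, the heads are C5, Bb4, Ab4: the pattern moves down a 2nd.
So cell 4 is G4 Ab4 G4 Ab4 Db5 C5.

G4 Ab4 G4 Ab4 Db5 C5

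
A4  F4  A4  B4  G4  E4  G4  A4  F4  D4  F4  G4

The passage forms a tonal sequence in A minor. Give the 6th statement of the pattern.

With a 4-note motive the entries are A4, G4, F4, each down a 2nd from the previous.
Continuing the starts: E4 → D4 → C4.
From C4 the diatonic shape gives C4 A3 C4 D4.

C4 A3 C4 D4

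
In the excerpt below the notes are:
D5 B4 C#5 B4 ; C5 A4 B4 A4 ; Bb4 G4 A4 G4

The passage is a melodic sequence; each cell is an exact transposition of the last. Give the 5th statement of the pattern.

Gb4 Eb4 F4 Eb4

Taking 4-note groups, the heads are D5, C5, Bb4: the pattern moves down a 2nd.
Continuing the starts: Ab4 → Gb4.
So cell 5 is Gb4 Eb4 F4 Eb4.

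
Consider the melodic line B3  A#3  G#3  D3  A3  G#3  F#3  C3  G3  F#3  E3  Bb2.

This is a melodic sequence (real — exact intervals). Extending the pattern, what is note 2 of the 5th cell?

With 4-note cells, note 2 of each statement runs A#3, G#3, F#3.
Extending down a 2nd: E3 → D3.

D3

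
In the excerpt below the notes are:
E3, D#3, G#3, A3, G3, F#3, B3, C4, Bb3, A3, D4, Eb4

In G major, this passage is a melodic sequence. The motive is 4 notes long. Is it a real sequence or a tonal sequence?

real

Each cell has the same semitone pattern (-1, 5, 1) — intervals are preserved exactly.
And D#3 lies outside G major, so the sequence is real rather than tonal.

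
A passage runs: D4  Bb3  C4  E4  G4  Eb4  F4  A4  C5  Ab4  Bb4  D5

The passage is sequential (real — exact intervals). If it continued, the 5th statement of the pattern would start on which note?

Bb5

With a 4-note motive the entries are D4, G4, C5, each up a 4th from the previous.
Extending the heads up a 4th: F5 → Bb5.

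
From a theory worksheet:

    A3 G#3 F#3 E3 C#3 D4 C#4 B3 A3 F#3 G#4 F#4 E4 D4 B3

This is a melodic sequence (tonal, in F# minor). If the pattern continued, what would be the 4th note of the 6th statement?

F#5

Grouping in 5s, the 4th note of each cell is E3, A3, D4.
Each moves up a 4th. Continuing: G#4 → C#5 → F#5.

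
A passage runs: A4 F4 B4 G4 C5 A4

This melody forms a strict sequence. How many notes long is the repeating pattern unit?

2

There are 6 notes; a 2-note unit gives 3 cells:
A4 F4 | B4 G4 | C5 A4
Every group is a transposition up a 2nd of the one before; no shorter unit works.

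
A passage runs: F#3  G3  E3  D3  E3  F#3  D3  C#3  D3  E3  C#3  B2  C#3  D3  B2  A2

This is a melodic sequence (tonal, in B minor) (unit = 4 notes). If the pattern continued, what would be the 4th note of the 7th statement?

Grouping in 4s, the 4th note of each cell is D3, C#3, B2, A2.
Each moves down a 2nd. Continuing: G2 → F#2 → E2.

E2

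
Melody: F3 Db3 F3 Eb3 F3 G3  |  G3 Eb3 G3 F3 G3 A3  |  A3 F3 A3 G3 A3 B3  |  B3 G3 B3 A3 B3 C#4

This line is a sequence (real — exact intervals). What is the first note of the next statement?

C#4

Taking 6-note groups, the heads are F3, G3, A3, B3: the pattern moves up a 2nd.
One more step up a 2nd gives C#4.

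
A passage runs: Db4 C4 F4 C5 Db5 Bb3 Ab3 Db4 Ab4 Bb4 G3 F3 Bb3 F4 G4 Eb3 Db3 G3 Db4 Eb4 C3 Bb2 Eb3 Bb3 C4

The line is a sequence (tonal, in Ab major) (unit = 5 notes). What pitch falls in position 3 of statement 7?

Ab2

The unit is 5 notes. Position-3 pitches of the 5 shown cells: F4, Db4, Bb3, G3, Eb3.
Carrying that down a 3rd forward: C3 → Ab2.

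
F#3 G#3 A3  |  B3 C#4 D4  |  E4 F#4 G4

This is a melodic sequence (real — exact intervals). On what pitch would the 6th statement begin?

G5

With a 3-note motive the entries are F#3, B3, E4, each up a 4th from the previous.
Extending the heads up a 4th: A4 → D5 → G5.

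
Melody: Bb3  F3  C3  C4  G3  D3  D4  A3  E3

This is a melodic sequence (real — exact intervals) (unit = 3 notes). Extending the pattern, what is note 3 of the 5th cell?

G#3

The unit is 3 notes. Position-3 pitches of the 3 shown cells: C3, D3, E3.
Each moves up a 2nd. Continuing: F#3 → G#3.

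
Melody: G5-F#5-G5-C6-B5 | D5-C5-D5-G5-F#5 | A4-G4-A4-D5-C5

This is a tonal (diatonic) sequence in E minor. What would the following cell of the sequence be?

The 5-note cells begin on G5, D5, A4 — each down a 4th from the last.
From E4 the diatonic shape gives E4 D4 E4 A4 G4.

E4 D4 E4 A4 G4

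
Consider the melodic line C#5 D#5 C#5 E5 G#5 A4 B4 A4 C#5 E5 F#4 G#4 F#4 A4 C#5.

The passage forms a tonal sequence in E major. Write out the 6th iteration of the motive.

Unit = 5 notes; the statements start on C#5, A4, F#4, moving down a 3rd each time.
Extending down a 3rd: D#4 → B3 → G#3.
From G#3 the diatonic shape gives G#3 A3 G#3 B3 D#4.

G#3 A3 G#3 B3 D#4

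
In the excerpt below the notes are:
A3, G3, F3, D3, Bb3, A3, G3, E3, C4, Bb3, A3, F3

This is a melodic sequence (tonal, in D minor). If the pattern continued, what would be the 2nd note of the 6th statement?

E4

With 4-note cells, note 2 of each statement runs G3, A3, Bb3.
Each moves up a 2nd. Continuing: C4 → D4 → E4.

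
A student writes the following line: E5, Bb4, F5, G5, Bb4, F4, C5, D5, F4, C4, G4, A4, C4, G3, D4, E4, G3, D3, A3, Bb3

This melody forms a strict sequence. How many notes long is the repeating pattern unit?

4

20 notes total. Splitting into 5 groups of 4:
E5 Bb4 F5 G5 | Bb4 F4 C5 D5 | F4 C4 G4 A4 | C4 G3 D4 E4 | G3 D3 A3 Bb3
That's a consistent down a 4th shift per cell, and no other grouping gives one.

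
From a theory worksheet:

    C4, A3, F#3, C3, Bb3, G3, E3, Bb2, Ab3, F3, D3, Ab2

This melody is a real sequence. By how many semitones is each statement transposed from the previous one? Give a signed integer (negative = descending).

With a 4-note motive the entries are C4, Bb3, Ab3, each down a 2nd from the previous.
Counting half-steps from C4 to Bb3: -2.

-2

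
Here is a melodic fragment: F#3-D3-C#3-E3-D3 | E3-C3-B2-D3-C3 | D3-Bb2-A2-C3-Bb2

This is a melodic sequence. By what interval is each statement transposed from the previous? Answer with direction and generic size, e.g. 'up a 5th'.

down a 2nd

The 5-note cells begin on F#3, E3, D3 — each down a 2nd from the last.
F#3 to E3 is down a 2nd.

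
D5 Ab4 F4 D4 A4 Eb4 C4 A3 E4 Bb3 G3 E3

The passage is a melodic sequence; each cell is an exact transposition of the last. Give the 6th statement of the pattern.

Taking 4-note groups, the heads are D5, A4, E4: the pattern moves down a 4th.
Carrying on: B3 → F#3 → C#3.
So cell 6 is C#3 G2 E2 C#2.

C#3 G2 E2 C#2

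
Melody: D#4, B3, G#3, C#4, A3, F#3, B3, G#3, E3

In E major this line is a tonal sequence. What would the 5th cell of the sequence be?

G#3 E3 C#3

Taking 3-note groups, the heads are D#4, C#4, B3: the pattern moves down a 2nd.
Carrying on: A3 → G#3.
Statement 5 starts on G#3 and keeps the same diatonic contour: G#3 E3 C#3.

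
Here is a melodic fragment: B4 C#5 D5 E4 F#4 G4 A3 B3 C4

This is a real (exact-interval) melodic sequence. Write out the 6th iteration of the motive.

C2 D2 Eb2

The 3-note cells begin on B4, E4, A3 — each down a 5th from the last.
Extending down a 5th: D3 → G2 → C2.
From C2 the exact shape gives C2 D2 Eb2.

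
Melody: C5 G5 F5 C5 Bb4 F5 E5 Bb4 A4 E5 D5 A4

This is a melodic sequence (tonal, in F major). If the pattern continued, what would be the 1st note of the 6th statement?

The unit is 4 notes. Position-1 pitches of the 3 shown cells: C5, Bb4, A4.
Carrying that down a 2nd forward: G4 → F4 → E4.

E4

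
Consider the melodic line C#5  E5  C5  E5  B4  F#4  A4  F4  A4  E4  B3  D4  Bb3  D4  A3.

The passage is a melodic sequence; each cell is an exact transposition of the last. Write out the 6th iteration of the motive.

Unit = 5 notes; the statements start on C#5, F#4, B3, moving down a 5th each time.
Carrying on: E3 → A2 → D2.
From D2 the exact shape gives D2 F2 Db2 F2 C2.

D2 F2 Db2 F2 C2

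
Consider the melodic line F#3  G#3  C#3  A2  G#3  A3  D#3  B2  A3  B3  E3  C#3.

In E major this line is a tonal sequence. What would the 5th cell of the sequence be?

The 4-note cells begin on F#3, G#3, A3 — each up a 2nd from the last.
Carrying on: B3 → C#4.
From C#4 the diatonic shape gives C#4 D#4 G#3 E3.

C#4 D#4 G#3 E3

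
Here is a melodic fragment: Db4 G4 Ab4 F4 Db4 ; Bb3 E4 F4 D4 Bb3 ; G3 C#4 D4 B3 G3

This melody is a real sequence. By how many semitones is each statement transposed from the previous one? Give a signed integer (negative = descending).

Taking 5-note groups, the heads are Db4, Bb3, G3: the pattern moves down a 3rd.
Db4 to Bb3 spans -3 semitones.

-3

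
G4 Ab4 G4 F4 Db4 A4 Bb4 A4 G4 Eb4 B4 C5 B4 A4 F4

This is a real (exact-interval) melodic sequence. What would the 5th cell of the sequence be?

D#5 E5 D#5 C#5 A4

With a 5-note motive the entries are G4, A4, B4, each up a 2nd from the previous.
Continuing the starts: C#5 → D#5.
So cell 5 is D#5 E5 D#5 C#5 A4.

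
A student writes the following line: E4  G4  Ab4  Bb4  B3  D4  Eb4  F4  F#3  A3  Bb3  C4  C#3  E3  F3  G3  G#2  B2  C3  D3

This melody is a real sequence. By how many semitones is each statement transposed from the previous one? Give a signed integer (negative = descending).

-5

The 4-note cells begin on E4, B3, F#3, C#3, G#2 — each down a 4th from the last.
Counting half-steps from E4 to B3: -5.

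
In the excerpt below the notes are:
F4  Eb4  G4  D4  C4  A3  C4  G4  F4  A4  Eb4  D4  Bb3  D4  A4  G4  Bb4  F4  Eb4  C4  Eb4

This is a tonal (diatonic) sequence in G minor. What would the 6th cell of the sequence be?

Taking 7-note groups, the heads are F4, G4, A4: the pattern moves up a 2nd.
Extending up a 2nd: Bb4 → C5 → D5.
So cell 6 is D5 C5 Eb5 Bb4 A4 F4 A4.

D5 C5 Eb5 Bb4 A4 F4 A4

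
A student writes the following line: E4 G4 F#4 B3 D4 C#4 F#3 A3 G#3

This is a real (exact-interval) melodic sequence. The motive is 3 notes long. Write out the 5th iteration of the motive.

With a 3-note motive the entries are E4, B3, F#3, each down a 4th from the previous.
Extending down a 4th: C#3 → G#2.
Statement 5 starts on G#2 and keeps the same exact contour: G#2 B2 A#2.

G#2 B2 A#2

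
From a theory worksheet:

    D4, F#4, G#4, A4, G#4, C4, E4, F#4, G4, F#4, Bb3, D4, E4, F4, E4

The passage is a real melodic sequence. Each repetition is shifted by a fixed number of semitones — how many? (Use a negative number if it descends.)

With a 5-note motive the entries are D4, C4, Bb3, each down a 2nd from the previous.
D4 to C4 spans -2 semitones.

-2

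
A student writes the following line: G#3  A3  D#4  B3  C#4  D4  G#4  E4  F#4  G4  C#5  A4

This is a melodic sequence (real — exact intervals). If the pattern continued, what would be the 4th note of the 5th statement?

G5

The unit is 4 notes. Position-4 pitches of the 3 shown cells: B3, E4, A4.
Carrying that up a 4th forward: D5 → G5.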